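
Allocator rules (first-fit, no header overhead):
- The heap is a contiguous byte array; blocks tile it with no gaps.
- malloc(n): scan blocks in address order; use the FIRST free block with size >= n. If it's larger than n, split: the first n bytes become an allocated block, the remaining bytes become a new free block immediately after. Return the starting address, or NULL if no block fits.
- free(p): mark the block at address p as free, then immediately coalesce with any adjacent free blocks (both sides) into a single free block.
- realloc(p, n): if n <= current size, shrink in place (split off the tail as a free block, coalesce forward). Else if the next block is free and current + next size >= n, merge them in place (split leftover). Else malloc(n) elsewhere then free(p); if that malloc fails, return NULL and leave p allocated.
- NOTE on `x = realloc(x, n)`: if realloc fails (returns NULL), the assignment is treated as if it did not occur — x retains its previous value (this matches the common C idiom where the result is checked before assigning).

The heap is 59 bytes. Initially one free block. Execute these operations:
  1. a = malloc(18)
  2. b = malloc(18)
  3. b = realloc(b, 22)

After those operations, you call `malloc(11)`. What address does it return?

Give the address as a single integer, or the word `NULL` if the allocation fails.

Answer: 40

Derivation:
Op 1: a = malloc(18) -> a = 0; heap: [0-17 ALLOC][18-58 FREE]
Op 2: b = malloc(18) -> b = 18; heap: [0-17 ALLOC][18-35 ALLOC][36-58 FREE]
Op 3: b = realloc(b, 22) -> b = 18; heap: [0-17 ALLOC][18-39 ALLOC][40-58 FREE]
malloc(11): first-fit scan over [0-17 ALLOC][18-39 ALLOC][40-58 FREE] -> 40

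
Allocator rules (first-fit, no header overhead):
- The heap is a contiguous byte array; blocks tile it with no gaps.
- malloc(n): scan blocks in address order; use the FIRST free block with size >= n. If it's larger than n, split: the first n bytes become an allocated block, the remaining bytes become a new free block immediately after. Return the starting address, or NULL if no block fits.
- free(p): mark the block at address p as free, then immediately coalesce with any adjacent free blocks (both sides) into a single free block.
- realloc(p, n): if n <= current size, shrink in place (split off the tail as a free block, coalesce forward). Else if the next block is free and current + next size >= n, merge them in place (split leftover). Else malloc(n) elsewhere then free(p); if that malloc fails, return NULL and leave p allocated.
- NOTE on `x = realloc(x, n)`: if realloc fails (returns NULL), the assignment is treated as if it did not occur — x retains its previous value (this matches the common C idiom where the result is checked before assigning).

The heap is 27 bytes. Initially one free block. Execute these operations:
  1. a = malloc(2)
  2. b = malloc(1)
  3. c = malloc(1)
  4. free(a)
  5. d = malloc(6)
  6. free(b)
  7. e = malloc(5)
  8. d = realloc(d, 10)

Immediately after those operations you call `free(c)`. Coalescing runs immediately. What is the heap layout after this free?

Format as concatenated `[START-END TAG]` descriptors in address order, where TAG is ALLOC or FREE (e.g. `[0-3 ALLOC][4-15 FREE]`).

Answer: [0-9 FREE][10-14 ALLOC][15-24 ALLOC][25-26 FREE]

Derivation:
Op 1: a = malloc(2) -> a = 0; heap: [0-1 ALLOC][2-26 FREE]
Op 2: b = malloc(1) -> b = 2; heap: [0-1 ALLOC][2-2 ALLOC][3-26 FREE]
Op 3: c = malloc(1) -> c = 3; heap: [0-1 ALLOC][2-2 ALLOC][3-3 ALLOC][4-26 FREE]
Op 4: free(a) -> (freed a); heap: [0-1 FREE][2-2 ALLOC][3-3 ALLOC][4-26 FREE]
Op 5: d = malloc(6) -> d = 4; heap: [0-1 FREE][2-2 ALLOC][3-3 ALLOC][4-9 ALLOC][10-26 FREE]
Op 6: free(b) -> (freed b); heap: [0-2 FREE][3-3 ALLOC][4-9 ALLOC][10-26 FREE]
Op 7: e = malloc(5) -> e = 10; heap: [0-2 FREE][3-3 ALLOC][4-9 ALLOC][10-14 ALLOC][15-26 FREE]
Op 8: d = realloc(d, 10) -> d = 15; heap: [0-2 FREE][3-3 ALLOC][4-9 FREE][10-14 ALLOC][15-24 ALLOC][25-26 FREE]
free(c): c = 3 -> block [3-3 ALLOC]; mark free, coalesce with adjacent free neighbors -> [0-9 FREE][10-14 ALLOC][15-24 ALLOC][25-26 FREE]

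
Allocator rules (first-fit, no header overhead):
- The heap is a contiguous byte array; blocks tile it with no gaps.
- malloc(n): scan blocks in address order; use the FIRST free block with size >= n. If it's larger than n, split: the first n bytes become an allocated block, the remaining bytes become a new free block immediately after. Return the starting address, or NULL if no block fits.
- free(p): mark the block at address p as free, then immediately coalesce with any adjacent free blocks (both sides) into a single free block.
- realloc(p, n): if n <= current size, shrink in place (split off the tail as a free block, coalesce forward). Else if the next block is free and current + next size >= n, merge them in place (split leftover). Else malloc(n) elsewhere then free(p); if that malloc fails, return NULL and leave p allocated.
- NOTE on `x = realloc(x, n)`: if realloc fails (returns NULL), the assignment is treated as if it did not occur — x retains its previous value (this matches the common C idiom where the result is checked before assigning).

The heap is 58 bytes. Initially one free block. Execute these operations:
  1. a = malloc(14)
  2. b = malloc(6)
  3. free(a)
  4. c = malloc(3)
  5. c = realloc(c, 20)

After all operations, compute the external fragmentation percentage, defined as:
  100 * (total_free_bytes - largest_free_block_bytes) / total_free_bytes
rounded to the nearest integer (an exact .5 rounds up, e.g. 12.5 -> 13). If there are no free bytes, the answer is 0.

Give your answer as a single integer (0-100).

Answer: 44

Derivation:
Op 1: a = malloc(14) -> a = 0; heap: [0-13 ALLOC][14-57 FREE]
Op 2: b = malloc(6) -> b = 14; heap: [0-13 ALLOC][14-19 ALLOC][20-57 FREE]
Op 3: free(a) -> (freed a); heap: [0-13 FREE][14-19 ALLOC][20-57 FREE]
Op 4: c = malloc(3) -> c = 0; heap: [0-2 ALLOC][3-13 FREE][14-19 ALLOC][20-57 FREE]
Op 5: c = realloc(c, 20) -> c = 20; heap: [0-13 FREE][14-19 ALLOC][20-39 ALLOC][40-57 FREE]
Free blocks: [14 18] total_free=32 largest=18 -> 100*(32-18)/32 = 1400/32 = 43.75 -> rounds to 44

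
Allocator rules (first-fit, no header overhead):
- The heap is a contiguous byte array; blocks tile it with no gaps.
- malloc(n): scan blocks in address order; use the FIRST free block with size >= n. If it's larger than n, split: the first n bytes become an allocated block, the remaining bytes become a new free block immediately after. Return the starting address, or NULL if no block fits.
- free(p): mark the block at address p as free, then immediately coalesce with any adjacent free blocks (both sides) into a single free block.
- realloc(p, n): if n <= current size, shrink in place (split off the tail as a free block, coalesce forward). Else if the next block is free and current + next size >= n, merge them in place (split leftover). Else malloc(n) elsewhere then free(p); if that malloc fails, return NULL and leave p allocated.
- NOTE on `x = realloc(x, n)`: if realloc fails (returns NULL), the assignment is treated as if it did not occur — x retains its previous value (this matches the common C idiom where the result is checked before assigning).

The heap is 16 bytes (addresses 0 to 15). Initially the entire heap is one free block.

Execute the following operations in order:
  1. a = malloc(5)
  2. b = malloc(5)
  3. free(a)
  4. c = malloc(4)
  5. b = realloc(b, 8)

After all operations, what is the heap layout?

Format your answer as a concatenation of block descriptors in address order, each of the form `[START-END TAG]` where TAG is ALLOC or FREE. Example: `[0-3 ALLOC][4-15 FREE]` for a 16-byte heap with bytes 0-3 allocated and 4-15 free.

Op 1: a = malloc(5) -> a = 0; heap: [0-4 ALLOC][5-15 FREE]
Op 2: b = malloc(5) -> b = 5; heap: [0-4 ALLOC][5-9 ALLOC][10-15 FREE]
Op 3: free(a) -> (freed a); heap: [0-4 FREE][5-9 ALLOC][10-15 FREE]
Op 4: c = malloc(4) -> c = 0; heap: [0-3 ALLOC][4-4 FREE][5-9 ALLOC][10-15 FREE]
Op 5: b = realloc(b, 8) -> b = 5; heap: [0-3 ALLOC][4-4 FREE][5-12 ALLOC][13-15 FREE]

Answer: [0-3 ALLOC][4-4 FREE][5-12 ALLOC][13-15 FREE]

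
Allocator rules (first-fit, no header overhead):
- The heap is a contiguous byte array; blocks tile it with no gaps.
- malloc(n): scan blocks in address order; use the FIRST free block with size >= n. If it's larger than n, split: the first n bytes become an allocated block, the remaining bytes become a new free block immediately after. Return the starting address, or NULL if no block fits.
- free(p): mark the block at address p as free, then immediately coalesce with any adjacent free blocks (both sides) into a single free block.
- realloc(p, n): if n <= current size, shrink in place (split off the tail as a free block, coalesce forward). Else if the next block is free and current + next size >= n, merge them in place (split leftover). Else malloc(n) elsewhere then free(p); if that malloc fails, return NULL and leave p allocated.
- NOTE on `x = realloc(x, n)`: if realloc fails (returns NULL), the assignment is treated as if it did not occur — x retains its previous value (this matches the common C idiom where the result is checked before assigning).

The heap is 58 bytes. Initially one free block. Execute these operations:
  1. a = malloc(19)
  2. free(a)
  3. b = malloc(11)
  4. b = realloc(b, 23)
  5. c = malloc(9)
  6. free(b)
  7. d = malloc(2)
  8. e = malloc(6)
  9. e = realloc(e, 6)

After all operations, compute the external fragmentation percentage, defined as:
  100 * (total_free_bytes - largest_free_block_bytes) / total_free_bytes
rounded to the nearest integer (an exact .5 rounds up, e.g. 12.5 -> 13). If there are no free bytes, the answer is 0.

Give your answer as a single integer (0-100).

Op 1: a = malloc(19) -> a = 0; heap: [0-18 ALLOC][19-57 FREE]
Op 2: free(a) -> (freed a); heap: [0-57 FREE]
Op 3: b = malloc(11) -> b = 0; heap: [0-10 ALLOC][11-57 FREE]
Op 4: b = realloc(b, 23) -> b = 0; heap: [0-22 ALLOC][23-57 FREE]
Op 5: c = malloc(9) -> c = 23; heap: [0-22 ALLOC][23-31 ALLOC][32-57 FREE]
Op 6: free(b) -> (freed b); heap: [0-22 FREE][23-31 ALLOC][32-57 FREE]
Op 7: d = malloc(2) -> d = 0; heap: [0-1 ALLOC][2-22 FREE][23-31 ALLOC][32-57 FREE]
Op 8: e = malloc(6) -> e = 2; heap: [0-1 ALLOC][2-7 ALLOC][8-22 FREE][23-31 ALLOC][32-57 FREE]
Op 9: e = realloc(e, 6) -> e = 2; heap: [0-1 ALLOC][2-7 ALLOC][8-22 FREE][23-31 ALLOC][32-57 FREE]
Free blocks: [15 26] total_free=41 largest=26 -> 100*(41-26)/41 = 1500/41 ≈ 36.585 -> rounds to 37

Answer: 37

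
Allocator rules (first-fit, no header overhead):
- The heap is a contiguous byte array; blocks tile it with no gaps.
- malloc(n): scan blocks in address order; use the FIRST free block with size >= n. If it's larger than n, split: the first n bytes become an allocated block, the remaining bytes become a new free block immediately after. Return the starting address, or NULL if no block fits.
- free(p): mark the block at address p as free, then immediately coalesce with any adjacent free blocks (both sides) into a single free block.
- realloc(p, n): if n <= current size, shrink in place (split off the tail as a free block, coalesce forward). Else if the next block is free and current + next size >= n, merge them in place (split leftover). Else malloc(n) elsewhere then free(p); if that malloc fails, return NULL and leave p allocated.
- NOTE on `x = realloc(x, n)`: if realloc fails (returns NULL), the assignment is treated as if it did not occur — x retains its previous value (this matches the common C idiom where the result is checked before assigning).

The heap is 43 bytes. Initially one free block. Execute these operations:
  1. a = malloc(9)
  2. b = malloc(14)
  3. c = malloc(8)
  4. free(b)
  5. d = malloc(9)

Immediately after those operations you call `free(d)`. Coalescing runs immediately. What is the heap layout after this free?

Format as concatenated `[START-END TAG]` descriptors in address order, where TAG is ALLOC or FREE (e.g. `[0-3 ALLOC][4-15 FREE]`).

Op 1: a = malloc(9) -> a = 0; heap: [0-8 ALLOC][9-42 FREE]
Op 2: b = malloc(14) -> b = 9; heap: [0-8 ALLOC][9-22 ALLOC][23-42 FREE]
Op 3: c = malloc(8) -> c = 23; heap: [0-8 ALLOC][9-22 ALLOC][23-30 ALLOC][31-42 FREE]
Op 4: free(b) -> (freed b); heap: [0-8 ALLOC][9-22 FREE][23-30 ALLOC][31-42 FREE]
Op 5: d = malloc(9) -> d = 9; heap: [0-8 ALLOC][9-17 ALLOC][18-22 FREE][23-30 ALLOC][31-42 FREE]
free(d): d = 9 -> block [9-17 ALLOC]; mark free, coalesce with adjacent free neighbors -> [0-8 ALLOC][9-22 FREE][23-30 ALLOC][31-42 FREE]

Answer: [0-8 ALLOC][9-22 FREE][23-30 ALLOC][31-42 FREE]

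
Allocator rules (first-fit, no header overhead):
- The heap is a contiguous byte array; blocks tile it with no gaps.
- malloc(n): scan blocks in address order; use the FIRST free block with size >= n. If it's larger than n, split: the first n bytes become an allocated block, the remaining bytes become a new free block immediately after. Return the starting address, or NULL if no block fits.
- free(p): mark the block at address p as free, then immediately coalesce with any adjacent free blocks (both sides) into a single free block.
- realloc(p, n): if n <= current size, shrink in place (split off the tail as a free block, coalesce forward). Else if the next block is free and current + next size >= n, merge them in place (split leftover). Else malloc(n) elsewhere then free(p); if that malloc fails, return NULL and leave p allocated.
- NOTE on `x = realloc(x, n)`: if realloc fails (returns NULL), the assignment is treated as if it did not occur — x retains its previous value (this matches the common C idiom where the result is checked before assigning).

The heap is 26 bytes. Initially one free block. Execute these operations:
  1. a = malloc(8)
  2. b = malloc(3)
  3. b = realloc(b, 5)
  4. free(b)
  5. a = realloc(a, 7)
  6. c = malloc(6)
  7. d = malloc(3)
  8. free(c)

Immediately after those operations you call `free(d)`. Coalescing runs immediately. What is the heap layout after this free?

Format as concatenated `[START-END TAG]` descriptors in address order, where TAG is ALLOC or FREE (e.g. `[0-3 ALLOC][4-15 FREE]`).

Answer: [0-6 ALLOC][7-25 FREE]

Derivation:
Op 1: a = malloc(8) -> a = 0; heap: [0-7 ALLOC][8-25 FREE]
Op 2: b = malloc(3) -> b = 8; heap: [0-7 ALLOC][8-10 ALLOC][11-25 FREE]
Op 3: b = realloc(b, 5) -> b = 8; heap: [0-7 ALLOC][8-12 ALLOC][13-25 FREE]
Op 4: free(b) -> (freed b); heap: [0-7 ALLOC][8-25 FREE]
Op 5: a = realloc(a, 7) -> a = 0; heap: [0-6 ALLOC][7-25 FREE]
Op 6: c = malloc(6) -> c = 7; heap: [0-6 ALLOC][7-12 ALLOC][13-25 FREE]
Op 7: d = malloc(3) -> d = 13; heap: [0-6 ALLOC][7-12 ALLOC][13-15 ALLOC][16-25 FREE]
Op 8: free(c) -> (freed c); heap: [0-6 ALLOC][7-12 FREE][13-15 ALLOC][16-25 FREE]
free(d): d = 13 -> block [13-15 ALLOC]; mark free, coalesce with adjacent free neighbors -> [0-6 ALLOC][7-25 FREE]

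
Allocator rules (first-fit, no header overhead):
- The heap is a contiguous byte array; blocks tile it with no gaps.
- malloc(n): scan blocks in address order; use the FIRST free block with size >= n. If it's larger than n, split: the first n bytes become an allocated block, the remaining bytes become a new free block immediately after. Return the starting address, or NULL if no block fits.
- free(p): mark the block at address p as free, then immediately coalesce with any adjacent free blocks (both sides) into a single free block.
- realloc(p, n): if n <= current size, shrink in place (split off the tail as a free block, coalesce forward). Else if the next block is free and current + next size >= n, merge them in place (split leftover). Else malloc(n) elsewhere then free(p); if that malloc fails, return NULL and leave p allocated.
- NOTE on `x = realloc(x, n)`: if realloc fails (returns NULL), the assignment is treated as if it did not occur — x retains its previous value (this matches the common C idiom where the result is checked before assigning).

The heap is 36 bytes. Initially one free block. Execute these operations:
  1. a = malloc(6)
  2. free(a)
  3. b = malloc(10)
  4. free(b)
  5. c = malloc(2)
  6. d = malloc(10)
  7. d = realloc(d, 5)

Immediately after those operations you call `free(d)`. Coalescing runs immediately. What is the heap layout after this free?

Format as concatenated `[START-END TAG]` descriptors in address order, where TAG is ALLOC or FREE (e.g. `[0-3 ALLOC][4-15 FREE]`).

Answer: [0-1 ALLOC][2-35 FREE]

Derivation:
Op 1: a = malloc(6) -> a = 0; heap: [0-5 ALLOC][6-35 FREE]
Op 2: free(a) -> (freed a); heap: [0-35 FREE]
Op 3: b = malloc(10) -> b = 0; heap: [0-9 ALLOC][10-35 FREE]
Op 4: free(b) -> (freed b); heap: [0-35 FREE]
Op 5: c = malloc(2) -> c = 0; heap: [0-1 ALLOC][2-35 FREE]
Op 6: d = malloc(10) -> d = 2; heap: [0-1 ALLOC][2-11 ALLOC][12-35 FREE]
Op 7: d = realloc(d, 5) -> d = 2; heap: [0-1 ALLOC][2-6 ALLOC][7-35 FREE]
free(d): d = 2 -> block [2-6 ALLOC]; mark free, coalesce with adjacent free neighbors -> [0-1 ALLOC][2-35 FREE]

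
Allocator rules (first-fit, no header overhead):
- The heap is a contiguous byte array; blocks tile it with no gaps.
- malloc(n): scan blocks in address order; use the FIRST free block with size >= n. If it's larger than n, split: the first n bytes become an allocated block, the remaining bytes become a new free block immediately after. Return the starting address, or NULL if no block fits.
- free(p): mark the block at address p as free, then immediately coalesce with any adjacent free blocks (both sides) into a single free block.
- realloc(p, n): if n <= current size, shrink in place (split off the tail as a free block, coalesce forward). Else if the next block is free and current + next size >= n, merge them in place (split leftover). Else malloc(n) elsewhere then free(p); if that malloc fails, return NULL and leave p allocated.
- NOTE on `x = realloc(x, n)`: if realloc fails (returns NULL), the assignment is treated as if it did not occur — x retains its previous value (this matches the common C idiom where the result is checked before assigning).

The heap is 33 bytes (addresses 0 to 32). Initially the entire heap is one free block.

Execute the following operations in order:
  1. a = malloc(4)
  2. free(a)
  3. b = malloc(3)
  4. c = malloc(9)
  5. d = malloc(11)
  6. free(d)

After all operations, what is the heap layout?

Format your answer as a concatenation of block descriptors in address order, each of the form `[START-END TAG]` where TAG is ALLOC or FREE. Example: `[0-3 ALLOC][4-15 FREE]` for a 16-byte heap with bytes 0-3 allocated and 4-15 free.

Op 1: a = malloc(4) -> a = 0; heap: [0-3 ALLOC][4-32 FREE]
Op 2: free(a) -> (freed a); heap: [0-32 FREE]
Op 3: b = malloc(3) -> b = 0; heap: [0-2 ALLOC][3-32 FREE]
Op 4: c = malloc(9) -> c = 3; heap: [0-2 ALLOC][3-11 ALLOC][12-32 FREE]
Op 5: d = malloc(11) -> d = 12; heap: [0-2 ALLOC][3-11 ALLOC][12-22 ALLOC][23-32 FREE]
Op 6: free(d) -> (freed d); heap: [0-2 ALLOC][3-11 ALLOC][12-32 FREE]

Answer: [0-2 ALLOC][3-11 ALLOC][12-32 FREE]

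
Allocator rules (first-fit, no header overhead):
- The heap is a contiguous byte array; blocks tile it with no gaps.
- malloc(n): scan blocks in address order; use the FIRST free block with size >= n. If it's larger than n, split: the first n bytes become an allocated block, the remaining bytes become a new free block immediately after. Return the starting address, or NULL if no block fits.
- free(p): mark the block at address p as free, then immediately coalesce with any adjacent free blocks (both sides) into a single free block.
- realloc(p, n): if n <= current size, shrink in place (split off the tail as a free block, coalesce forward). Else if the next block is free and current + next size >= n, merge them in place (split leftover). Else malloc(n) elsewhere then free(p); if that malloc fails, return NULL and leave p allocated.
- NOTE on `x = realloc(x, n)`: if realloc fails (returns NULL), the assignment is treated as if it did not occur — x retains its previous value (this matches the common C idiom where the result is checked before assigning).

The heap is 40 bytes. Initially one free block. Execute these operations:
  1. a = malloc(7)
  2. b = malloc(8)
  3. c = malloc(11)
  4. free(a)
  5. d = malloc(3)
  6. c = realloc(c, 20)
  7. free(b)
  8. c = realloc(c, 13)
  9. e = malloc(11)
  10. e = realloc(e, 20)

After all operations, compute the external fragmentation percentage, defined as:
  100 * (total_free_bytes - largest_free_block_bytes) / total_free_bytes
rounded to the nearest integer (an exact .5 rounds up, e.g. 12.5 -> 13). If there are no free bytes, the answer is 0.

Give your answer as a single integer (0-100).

Op 1: a = malloc(7) -> a = 0; heap: [0-6 ALLOC][7-39 FREE]
Op 2: b = malloc(8) -> b = 7; heap: [0-6 ALLOC][7-14 ALLOC][15-39 FREE]
Op 3: c = malloc(11) -> c = 15; heap: [0-6 ALLOC][7-14 ALLOC][15-25 ALLOC][26-39 FREE]
Op 4: free(a) -> (freed a); heap: [0-6 FREE][7-14 ALLOC][15-25 ALLOC][26-39 FREE]
Op 5: d = malloc(3) -> d = 0; heap: [0-2 ALLOC][3-6 FREE][7-14 ALLOC][15-25 ALLOC][26-39 FREE]
Op 6: c = realloc(c, 20) -> c = 15; heap: [0-2 ALLOC][3-6 FREE][7-14 ALLOC][15-34 ALLOC][35-39 FREE]
Op 7: free(b) -> (freed b); heap: [0-2 ALLOC][3-14 FREE][15-34 ALLOC][35-39 FREE]
Op 8: c = realloc(c, 13) -> c = 15; heap: [0-2 ALLOC][3-14 FREE][15-27 ALLOC][28-39 FREE]
Op 9: e = malloc(11) -> e = 3; heap: [0-2 ALLOC][3-13 ALLOC][14-14 FREE][15-27 ALLOC][28-39 FREE]
Op 10: e = realloc(e, 20) -> NULL (e unchanged); heap: [0-2 ALLOC][3-13 ALLOC][14-14 FREE][15-27 ALLOC][28-39 FREE]
Free blocks: [1 12] total_free=13 largest=12 -> 100*(13-12)/13 = 100/13 ≈ 7.692 -> rounds to 8

Answer: 8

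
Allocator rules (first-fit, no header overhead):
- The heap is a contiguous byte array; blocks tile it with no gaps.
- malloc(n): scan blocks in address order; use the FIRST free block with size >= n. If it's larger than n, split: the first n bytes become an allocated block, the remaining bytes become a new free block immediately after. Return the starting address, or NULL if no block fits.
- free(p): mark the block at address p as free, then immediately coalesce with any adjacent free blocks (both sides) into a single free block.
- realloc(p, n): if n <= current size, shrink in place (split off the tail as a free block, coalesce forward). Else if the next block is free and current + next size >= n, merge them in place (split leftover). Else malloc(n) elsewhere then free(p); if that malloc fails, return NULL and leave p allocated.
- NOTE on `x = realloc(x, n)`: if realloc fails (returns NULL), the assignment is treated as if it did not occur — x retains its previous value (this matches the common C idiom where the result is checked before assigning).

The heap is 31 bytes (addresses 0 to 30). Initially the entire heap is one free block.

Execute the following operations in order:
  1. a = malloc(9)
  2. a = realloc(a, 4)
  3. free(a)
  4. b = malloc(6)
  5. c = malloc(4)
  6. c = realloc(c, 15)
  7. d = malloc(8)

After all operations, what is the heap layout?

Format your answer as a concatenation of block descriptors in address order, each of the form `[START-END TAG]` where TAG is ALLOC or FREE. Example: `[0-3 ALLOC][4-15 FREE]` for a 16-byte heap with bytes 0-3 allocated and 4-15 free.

Op 1: a = malloc(9) -> a = 0; heap: [0-8 ALLOC][9-30 FREE]
Op 2: a = realloc(a, 4) -> a = 0; heap: [0-3 ALLOC][4-30 FREE]
Op 3: free(a) -> (freed a); heap: [0-30 FREE]
Op 4: b = malloc(6) -> b = 0; heap: [0-5 ALLOC][6-30 FREE]
Op 5: c = malloc(4) -> c = 6; heap: [0-5 ALLOC][6-9 ALLOC][10-30 FREE]
Op 6: c = realloc(c, 15) -> c = 6; heap: [0-5 ALLOC][6-20 ALLOC][21-30 FREE]
Op 7: d = malloc(8) -> d = 21; heap: [0-5 ALLOC][6-20 ALLOC][21-28 ALLOC][29-30 FREE]

Answer: [0-5 ALLOC][6-20 ALLOC][21-28 ALLOC][29-30 FREE]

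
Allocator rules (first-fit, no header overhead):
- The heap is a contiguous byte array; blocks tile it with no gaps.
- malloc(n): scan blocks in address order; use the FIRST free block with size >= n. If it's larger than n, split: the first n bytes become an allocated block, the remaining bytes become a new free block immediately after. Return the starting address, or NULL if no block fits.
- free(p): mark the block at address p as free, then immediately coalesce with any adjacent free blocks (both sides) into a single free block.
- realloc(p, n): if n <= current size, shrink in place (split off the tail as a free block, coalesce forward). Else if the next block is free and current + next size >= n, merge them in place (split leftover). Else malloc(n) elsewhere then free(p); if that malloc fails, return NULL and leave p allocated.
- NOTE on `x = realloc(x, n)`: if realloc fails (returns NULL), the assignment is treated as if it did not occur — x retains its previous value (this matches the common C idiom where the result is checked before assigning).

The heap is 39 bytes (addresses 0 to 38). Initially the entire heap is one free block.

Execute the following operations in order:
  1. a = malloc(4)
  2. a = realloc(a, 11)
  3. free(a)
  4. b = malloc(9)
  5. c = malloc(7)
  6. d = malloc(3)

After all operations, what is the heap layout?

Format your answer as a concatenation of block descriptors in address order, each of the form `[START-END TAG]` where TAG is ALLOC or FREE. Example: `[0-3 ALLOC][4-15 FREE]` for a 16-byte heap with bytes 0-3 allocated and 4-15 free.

Op 1: a = malloc(4) -> a = 0; heap: [0-3 ALLOC][4-38 FREE]
Op 2: a = realloc(a, 11) -> a = 0; heap: [0-10 ALLOC][11-38 FREE]
Op 3: free(a) -> (freed a); heap: [0-38 FREE]
Op 4: b = malloc(9) -> b = 0; heap: [0-8 ALLOC][9-38 FREE]
Op 5: c = malloc(7) -> c = 9; heap: [0-8 ALLOC][9-15 ALLOC][16-38 FREE]
Op 6: d = malloc(3) -> d = 16; heap: [0-8 ALLOC][9-15 ALLOC][16-18 ALLOC][19-38 FREE]

Answer: [0-8 ALLOC][9-15 ALLOC][16-18 ALLOC][19-38 FREE]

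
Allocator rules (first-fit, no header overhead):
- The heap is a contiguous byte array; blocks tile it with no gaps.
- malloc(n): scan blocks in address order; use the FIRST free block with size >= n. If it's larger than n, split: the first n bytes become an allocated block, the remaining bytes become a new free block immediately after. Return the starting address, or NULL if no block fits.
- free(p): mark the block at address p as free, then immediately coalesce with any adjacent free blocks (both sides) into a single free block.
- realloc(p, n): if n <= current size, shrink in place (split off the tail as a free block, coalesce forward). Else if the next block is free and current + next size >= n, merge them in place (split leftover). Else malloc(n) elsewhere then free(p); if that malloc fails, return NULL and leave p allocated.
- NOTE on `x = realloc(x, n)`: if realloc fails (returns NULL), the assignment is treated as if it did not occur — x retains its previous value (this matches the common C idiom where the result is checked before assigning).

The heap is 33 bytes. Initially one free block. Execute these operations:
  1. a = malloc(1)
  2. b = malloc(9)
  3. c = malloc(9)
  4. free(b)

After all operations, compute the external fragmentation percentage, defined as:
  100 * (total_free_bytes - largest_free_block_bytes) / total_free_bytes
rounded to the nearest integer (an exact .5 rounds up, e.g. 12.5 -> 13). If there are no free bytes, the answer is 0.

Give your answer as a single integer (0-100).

Op 1: a = malloc(1) -> a = 0; heap: [0-0 ALLOC][1-32 FREE]
Op 2: b = malloc(9) -> b = 1; heap: [0-0 ALLOC][1-9 ALLOC][10-32 FREE]
Op 3: c = malloc(9) -> c = 10; heap: [0-0 ALLOC][1-9 ALLOC][10-18 ALLOC][19-32 FREE]
Op 4: free(b) -> (freed b); heap: [0-0 ALLOC][1-9 FREE][10-18 ALLOC][19-32 FREE]
Free blocks: [9 14] total_free=23 largest=14 -> 100*(23-14)/23 = 900/23 ≈ 39.130 -> rounds to 39

Answer: 39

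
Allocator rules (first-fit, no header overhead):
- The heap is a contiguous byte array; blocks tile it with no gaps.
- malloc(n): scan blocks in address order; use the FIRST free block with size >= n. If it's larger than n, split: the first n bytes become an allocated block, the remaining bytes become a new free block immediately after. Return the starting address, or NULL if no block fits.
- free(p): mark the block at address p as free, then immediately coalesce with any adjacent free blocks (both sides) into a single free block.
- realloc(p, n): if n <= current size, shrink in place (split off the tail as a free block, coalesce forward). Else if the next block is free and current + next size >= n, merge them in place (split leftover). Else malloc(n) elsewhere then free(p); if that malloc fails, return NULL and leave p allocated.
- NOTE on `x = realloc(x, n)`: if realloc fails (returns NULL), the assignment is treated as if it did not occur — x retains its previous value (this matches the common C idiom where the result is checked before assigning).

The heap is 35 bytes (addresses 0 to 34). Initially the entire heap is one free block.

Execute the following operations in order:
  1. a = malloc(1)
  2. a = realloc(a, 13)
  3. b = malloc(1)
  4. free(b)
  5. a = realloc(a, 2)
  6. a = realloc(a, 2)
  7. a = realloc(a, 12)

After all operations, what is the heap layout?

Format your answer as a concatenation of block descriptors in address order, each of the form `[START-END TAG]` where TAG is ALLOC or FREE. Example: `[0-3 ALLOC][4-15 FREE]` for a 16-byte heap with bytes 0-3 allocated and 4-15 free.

Op 1: a = malloc(1) -> a = 0; heap: [0-0 ALLOC][1-34 FREE]
Op 2: a = realloc(a, 13) -> a = 0; heap: [0-12 ALLOC][13-34 FREE]
Op 3: b = malloc(1) -> b = 13; heap: [0-12 ALLOC][13-13 ALLOC][14-34 FREE]
Op 4: free(b) -> (freed b); heap: [0-12 ALLOC][13-34 FREE]
Op 5: a = realloc(a, 2) -> a = 0; heap: [0-1 ALLOC][2-34 FREE]
Op 6: a = realloc(a, 2) -> a = 0; heap: [0-1 ALLOC][2-34 FREE]
Op 7: a = realloc(a, 12) -> a = 0; heap: [0-11 ALLOC][12-34 FREE]

Answer: [0-11 ALLOC][12-34 FREE]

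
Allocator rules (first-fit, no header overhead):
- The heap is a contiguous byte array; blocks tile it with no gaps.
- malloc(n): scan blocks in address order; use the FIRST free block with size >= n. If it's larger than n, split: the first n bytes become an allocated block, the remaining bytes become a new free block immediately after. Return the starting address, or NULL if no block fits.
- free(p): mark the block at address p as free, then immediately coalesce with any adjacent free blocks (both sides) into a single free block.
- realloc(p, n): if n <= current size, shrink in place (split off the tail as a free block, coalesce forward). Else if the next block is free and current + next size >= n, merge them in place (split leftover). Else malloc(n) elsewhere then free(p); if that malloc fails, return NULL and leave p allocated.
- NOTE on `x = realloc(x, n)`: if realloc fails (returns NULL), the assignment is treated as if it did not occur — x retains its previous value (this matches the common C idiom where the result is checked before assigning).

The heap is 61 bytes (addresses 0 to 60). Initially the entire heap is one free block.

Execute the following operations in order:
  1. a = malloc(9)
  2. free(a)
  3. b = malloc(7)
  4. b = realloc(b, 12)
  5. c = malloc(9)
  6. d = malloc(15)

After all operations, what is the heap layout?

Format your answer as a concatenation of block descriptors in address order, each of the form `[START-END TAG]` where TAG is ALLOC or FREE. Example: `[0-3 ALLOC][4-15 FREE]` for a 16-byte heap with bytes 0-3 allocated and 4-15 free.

Op 1: a = malloc(9) -> a = 0; heap: [0-8 ALLOC][9-60 FREE]
Op 2: free(a) -> (freed a); heap: [0-60 FREE]
Op 3: b = malloc(7) -> b = 0; heap: [0-6 ALLOC][7-60 FREE]
Op 4: b = realloc(b, 12) -> b = 0; heap: [0-11 ALLOC][12-60 FREE]
Op 5: c = malloc(9) -> c = 12; heap: [0-11 ALLOC][12-20 ALLOC][21-60 FREE]
Op 6: d = malloc(15) -> d = 21; heap: [0-11 ALLOC][12-20 ALLOC][21-35 ALLOC][36-60 FREE]

Answer: [0-11 ALLOC][12-20 ALLOC][21-35 ALLOC][36-60 FREE]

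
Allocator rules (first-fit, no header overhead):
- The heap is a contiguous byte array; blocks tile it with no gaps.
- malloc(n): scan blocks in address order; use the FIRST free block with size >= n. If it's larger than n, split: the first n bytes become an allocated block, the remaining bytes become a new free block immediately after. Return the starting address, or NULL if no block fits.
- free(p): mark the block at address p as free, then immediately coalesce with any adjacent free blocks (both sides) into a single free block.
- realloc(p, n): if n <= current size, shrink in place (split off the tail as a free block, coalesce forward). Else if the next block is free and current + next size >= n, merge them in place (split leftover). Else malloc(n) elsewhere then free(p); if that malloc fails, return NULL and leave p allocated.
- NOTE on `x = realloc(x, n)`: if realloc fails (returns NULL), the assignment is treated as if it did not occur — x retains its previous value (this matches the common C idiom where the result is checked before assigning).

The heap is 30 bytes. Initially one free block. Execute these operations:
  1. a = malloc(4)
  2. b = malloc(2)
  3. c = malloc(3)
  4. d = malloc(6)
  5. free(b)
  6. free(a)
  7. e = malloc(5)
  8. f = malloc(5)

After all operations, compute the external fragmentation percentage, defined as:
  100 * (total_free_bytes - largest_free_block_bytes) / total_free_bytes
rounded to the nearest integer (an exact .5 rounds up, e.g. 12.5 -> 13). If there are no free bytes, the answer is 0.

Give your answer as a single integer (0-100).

Answer: 9

Derivation:
Op 1: a = malloc(4) -> a = 0; heap: [0-3 ALLOC][4-29 FREE]
Op 2: b = malloc(2) -> b = 4; heap: [0-3 ALLOC][4-5 ALLOC][6-29 FREE]
Op 3: c = malloc(3) -> c = 6; heap: [0-3 ALLOC][4-5 ALLOC][6-8 ALLOC][9-29 FREE]
Op 4: d = malloc(6) -> d = 9; heap: [0-3 ALLOC][4-5 ALLOC][6-8 ALLOC][9-14 ALLOC][15-29 FREE]
Op 5: free(b) -> (freed b); heap: [0-3 ALLOC][4-5 FREE][6-8 ALLOC][9-14 ALLOC][15-29 FREE]
Op 6: free(a) -> (freed a); heap: [0-5 FREE][6-8 ALLOC][9-14 ALLOC][15-29 FREE]
Op 7: e = malloc(5) -> e = 0; heap: [0-4 ALLOC][5-5 FREE][6-8 ALLOC][9-14 ALLOC][15-29 FREE]
Op 8: f = malloc(5) -> f = 15; heap: [0-4 ALLOC][5-5 FREE][6-8 ALLOC][9-14 ALLOC][15-19 ALLOC][20-29 FREE]
Free blocks: [1 10] total_free=11 largest=10 -> 100*(11-10)/11 = 100/11 ≈ 9.091 -> rounds to 9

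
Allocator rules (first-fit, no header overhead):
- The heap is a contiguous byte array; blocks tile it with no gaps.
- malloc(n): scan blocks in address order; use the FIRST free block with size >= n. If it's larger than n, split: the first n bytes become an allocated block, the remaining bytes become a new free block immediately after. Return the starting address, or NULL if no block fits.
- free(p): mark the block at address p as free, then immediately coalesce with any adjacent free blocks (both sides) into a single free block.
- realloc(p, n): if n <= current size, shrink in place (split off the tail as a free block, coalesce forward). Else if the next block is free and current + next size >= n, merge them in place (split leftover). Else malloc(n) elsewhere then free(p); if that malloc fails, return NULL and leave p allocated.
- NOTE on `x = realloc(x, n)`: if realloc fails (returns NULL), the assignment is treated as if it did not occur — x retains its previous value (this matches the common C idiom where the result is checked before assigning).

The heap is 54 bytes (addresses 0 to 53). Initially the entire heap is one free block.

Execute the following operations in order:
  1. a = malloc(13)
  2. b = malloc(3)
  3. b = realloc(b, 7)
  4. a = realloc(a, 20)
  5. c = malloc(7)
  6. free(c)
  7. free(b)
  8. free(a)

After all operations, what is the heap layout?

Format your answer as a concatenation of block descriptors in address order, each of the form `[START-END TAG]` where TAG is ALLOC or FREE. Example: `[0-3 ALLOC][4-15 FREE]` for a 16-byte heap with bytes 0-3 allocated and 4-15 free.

Answer: [0-53 FREE]

Derivation:
Op 1: a = malloc(13) -> a = 0; heap: [0-12 ALLOC][13-53 FREE]
Op 2: b = malloc(3) -> b = 13; heap: [0-12 ALLOC][13-15 ALLOC][16-53 FREE]
Op 3: b = realloc(b, 7) -> b = 13; heap: [0-12 ALLOC][13-19 ALLOC][20-53 FREE]
Op 4: a = realloc(a, 20) -> a = 20; heap: [0-12 FREE][13-19 ALLOC][20-39 ALLOC][40-53 FREE]
Op 5: c = malloc(7) -> c = 0; heap: [0-6 ALLOC][7-12 FREE][13-19 ALLOC][20-39 ALLOC][40-53 FREE]
Op 6: free(c) -> (freed c); heap: [0-12 FREE][13-19 ALLOC][20-39 ALLOC][40-53 FREE]
Op 7: free(b) -> (freed b); heap: [0-19 FREE][20-39 ALLOC][40-53 FREE]
Op 8: free(a) -> (freed a); heap: [0-53 FREE]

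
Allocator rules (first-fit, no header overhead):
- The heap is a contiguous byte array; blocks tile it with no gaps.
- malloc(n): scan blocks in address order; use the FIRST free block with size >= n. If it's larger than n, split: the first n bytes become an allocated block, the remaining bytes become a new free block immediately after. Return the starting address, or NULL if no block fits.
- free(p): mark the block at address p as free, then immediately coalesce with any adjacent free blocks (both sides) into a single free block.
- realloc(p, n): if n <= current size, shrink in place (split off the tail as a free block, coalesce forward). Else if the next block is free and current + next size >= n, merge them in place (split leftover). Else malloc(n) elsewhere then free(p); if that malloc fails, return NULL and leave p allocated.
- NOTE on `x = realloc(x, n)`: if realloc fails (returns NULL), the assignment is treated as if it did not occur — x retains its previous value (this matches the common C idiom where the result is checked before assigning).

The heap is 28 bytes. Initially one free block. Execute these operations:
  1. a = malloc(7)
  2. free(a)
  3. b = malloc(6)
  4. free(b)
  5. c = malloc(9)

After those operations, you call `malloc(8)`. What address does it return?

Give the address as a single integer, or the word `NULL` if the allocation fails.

Op 1: a = malloc(7) -> a = 0; heap: [0-6 ALLOC][7-27 FREE]
Op 2: free(a) -> (freed a); heap: [0-27 FREE]
Op 3: b = malloc(6) -> b = 0; heap: [0-5 ALLOC][6-27 FREE]
Op 4: free(b) -> (freed b); heap: [0-27 FREE]
Op 5: c = malloc(9) -> c = 0; heap: [0-8 ALLOC][9-27 FREE]
malloc(8): first-fit scan over [0-8 ALLOC][9-27 FREE] -> 9

Answer: 9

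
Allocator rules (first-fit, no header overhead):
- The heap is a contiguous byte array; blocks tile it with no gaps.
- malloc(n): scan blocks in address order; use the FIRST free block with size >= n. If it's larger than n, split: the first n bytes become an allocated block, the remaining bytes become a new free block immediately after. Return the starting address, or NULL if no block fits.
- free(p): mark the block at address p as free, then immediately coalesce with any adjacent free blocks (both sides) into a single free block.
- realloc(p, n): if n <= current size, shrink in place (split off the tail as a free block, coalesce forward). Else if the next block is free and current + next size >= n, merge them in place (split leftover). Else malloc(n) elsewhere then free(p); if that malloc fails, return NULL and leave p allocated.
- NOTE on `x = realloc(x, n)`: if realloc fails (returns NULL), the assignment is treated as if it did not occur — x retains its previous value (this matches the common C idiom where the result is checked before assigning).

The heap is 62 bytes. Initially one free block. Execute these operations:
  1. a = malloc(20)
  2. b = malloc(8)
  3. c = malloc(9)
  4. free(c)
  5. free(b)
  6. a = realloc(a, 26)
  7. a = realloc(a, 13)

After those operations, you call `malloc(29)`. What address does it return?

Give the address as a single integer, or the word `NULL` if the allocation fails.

Answer: 13

Derivation:
Op 1: a = malloc(20) -> a = 0; heap: [0-19 ALLOC][20-61 FREE]
Op 2: b = malloc(8) -> b = 20; heap: [0-19 ALLOC][20-27 ALLOC][28-61 FREE]
Op 3: c = malloc(9) -> c = 28; heap: [0-19 ALLOC][20-27 ALLOC][28-36 ALLOC][37-61 FREE]
Op 4: free(c) -> (freed c); heap: [0-19 ALLOC][20-27 ALLOC][28-61 FREE]
Op 5: free(b) -> (freed b); heap: [0-19 ALLOC][20-61 FREE]
Op 6: a = realloc(a, 26) -> a = 0; heap: [0-25 ALLOC][26-61 FREE]
Op 7: a = realloc(a, 13) -> a = 0; heap: [0-12 ALLOC][13-61 FREE]
malloc(29): first-fit scan over [0-12 ALLOC][13-61 FREE] -> 13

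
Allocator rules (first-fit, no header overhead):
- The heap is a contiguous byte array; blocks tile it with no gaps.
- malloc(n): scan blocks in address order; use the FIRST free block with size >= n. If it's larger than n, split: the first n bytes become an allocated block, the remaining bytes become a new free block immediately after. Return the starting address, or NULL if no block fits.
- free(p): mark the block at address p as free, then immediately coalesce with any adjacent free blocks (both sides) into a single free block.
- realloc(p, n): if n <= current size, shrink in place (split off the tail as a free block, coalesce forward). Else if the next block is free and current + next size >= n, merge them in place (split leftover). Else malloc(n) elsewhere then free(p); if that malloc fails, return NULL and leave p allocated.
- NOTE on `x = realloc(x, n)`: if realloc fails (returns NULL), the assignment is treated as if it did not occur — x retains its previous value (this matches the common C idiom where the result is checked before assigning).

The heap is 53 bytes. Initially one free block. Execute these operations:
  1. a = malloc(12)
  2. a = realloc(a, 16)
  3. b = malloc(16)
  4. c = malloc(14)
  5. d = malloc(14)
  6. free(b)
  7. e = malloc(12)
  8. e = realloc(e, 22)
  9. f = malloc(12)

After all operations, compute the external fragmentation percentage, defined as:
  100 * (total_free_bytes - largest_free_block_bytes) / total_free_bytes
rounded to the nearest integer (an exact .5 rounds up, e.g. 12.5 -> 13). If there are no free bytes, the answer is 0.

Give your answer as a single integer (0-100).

Answer: 36

Derivation:
Op 1: a = malloc(12) -> a = 0; heap: [0-11 ALLOC][12-52 FREE]
Op 2: a = realloc(a, 16) -> a = 0; heap: [0-15 ALLOC][16-52 FREE]
Op 3: b = malloc(16) -> b = 16; heap: [0-15 ALLOC][16-31 ALLOC][32-52 FREE]
Op 4: c = malloc(14) -> c = 32; heap: [0-15 ALLOC][16-31 ALLOC][32-45 ALLOC][46-52 FREE]
Op 5: d = malloc(14) -> d = NULL; heap: [0-15 ALLOC][16-31 ALLOC][32-45 ALLOC][46-52 FREE]
Op 6: free(b) -> (freed b); heap: [0-15 ALLOC][16-31 FREE][32-45 ALLOC][46-52 FREE]
Op 7: e = malloc(12) -> e = 16; heap: [0-15 ALLOC][16-27 ALLOC][28-31 FREE][32-45 ALLOC][46-52 FREE]
Op 8: e = realloc(e, 22) -> NULL (e unchanged); heap: [0-15 ALLOC][16-27 ALLOC][28-31 FREE][32-45 ALLOC][46-52 FREE]
Op 9: f = malloc(12) -> f = NULL; heap: [0-15 ALLOC][16-27 ALLOC][28-31 FREE][32-45 ALLOC][46-52 FREE]
Free blocks: [4 7] total_free=11 largest=7 -> 100*(11-7)/11 = 400/11 ≈ 36.364 -> rounds to 36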